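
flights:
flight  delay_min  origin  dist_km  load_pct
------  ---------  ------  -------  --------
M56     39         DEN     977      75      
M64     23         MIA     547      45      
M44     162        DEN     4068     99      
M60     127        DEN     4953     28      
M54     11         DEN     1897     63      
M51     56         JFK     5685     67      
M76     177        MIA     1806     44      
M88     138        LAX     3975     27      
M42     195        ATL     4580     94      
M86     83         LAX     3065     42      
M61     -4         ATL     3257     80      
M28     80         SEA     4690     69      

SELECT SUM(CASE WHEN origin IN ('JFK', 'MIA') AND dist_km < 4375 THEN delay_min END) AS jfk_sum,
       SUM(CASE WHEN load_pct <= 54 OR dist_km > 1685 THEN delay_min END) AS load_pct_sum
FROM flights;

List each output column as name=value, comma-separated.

jfk_sum=200, load_pct_sum=1048

[jfk_sum: origin IN ('JFK', 'MIA') AND dist_km < 4375]
flight=M56: ✗
flight=M64: ✓ → 23
flight=M44: ✗
flight=M60: ✗
flight=M54: ✗
flight=M51: ✗
flight=M76: ✓ → 177
flight=M88: ✗
flight=M42: ✗
flight=M86: ✗
flight=M61: ✗
flight=M28: ✗
jfk_sum = 23 + 177 = 200
—
[load_pct_sum: load_pct <= 54 OR dist_km > 1685]
flight=M56: ✗
flight=M64: ✓ → 23
flight=M44: ✓ → 162
flight=M60: ✓ → 127
flight=M54: ✓ → 11
flight=M51: ✓ → 56
flight=M76: ✓ → 177
flight=M88: ✓ → 138
flight=M42: ✓ → 195
flight=M86: ✓ → 83
flight=M61: ✓ → -4
flight=M28: ✓ → 80
load_pct_sum = 23 + 162 + 127 + 11 + 56 + 177 + 138 + 195 + 83 + -4 + 80 = 1048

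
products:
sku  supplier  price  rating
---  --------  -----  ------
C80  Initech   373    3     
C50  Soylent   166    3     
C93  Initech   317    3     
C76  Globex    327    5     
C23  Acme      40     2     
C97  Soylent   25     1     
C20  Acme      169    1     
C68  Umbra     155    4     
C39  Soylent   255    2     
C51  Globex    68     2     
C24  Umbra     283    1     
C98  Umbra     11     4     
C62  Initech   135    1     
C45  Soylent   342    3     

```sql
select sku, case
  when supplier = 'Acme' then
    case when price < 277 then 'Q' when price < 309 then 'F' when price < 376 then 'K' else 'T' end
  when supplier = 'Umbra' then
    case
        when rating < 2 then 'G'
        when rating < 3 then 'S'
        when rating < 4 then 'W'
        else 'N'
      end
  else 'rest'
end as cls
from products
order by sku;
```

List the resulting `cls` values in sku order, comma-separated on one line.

Q, Q, G, rest, rest, rest, rest, rest, N, rest, rest, rest, rest, N

sku=C20: supplier='Acme' → inner[price < 277] → Q
sku=C23: supplier='Acme' → inner[price < 277] → Q
sku=C24: supplier='Umbra' → inner[rating < 2] → G
sku=C39: supplier='Soylent' → outer ELSE → rest
sku=C45: supplier='Soylent' → outer ELSE → rest
sku=C50: supplier='Soylent' → outer ELSE → rest
sku=C51: supplier='Globex' → outer ELSE → rest
sku=C62: supplier='Initech' → outer ELSE → rest
sku=C68: supplier='Umbra' → inner[ELSE] → N
sku=C76: supplier='Globex' → outer ELSE → rest
sku=C80: supplier='Initech' → outer ELSE → rest
sku=C93: supplier='Initech' → outer ELSE → rest
sku=C97: supplier='Soylent' → outer ELSE → rest
sku=C98: supplier='Umbra' → inner[ELSE] → N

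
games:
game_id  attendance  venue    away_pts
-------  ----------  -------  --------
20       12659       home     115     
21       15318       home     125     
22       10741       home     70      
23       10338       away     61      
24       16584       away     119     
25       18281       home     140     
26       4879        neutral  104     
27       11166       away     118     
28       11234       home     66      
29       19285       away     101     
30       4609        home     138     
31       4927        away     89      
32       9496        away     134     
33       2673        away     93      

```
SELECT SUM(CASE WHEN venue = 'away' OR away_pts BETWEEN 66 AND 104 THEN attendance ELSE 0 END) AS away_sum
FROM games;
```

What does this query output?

game_id=20: ✗
game_id=21: ✗
game_id=22: ✓ → 10741
game_id=23: ✓ → 10338
game_id=24: ✓ → 16584
game_id=25: ✗
game_id=26: ✓ → 4879
game_id=27: ✓ → 11166
game_id=28: ✓ → 11234
game_id=29: ✓ → 19285
game_id=30: ✗
game_id=31: ✓ → 4927
game_id=32: ✓ → 9496
game_id=33: ✓ → 2673
away_sum = 10741 + 10338 + 16584 + 4879 + 11166 + 11234 + 19285 + 4927 + 9496 + 2673 = 101323

101323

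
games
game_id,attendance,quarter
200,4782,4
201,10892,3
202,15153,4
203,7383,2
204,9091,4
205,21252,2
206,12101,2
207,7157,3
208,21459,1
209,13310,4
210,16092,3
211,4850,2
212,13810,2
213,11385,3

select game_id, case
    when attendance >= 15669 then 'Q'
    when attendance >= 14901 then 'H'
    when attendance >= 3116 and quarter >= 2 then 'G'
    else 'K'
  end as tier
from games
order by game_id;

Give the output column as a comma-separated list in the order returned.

game_id=200: attendance >= 3116 and quarter >= 2 → G
game_id=201: attendance >= 3116 and quarter >= 2 → G
game_id=202: attendance >= 14901 → H
game_id=203: attendance >= 3116 and quarter >= 2 → G
game_id=204: attendance >= 3116 and quarter >= 2 → G
game_id=205: attendance >= 15669 → Q
game_id=206: attendance >= 3116 and quarter >= 2 → G
game_id=207: attendance >= 3116 and quarter >= 2 → G
game_id=208: attendance >= 15669 → Q
game_id=209: attendance >= 3116 and quarter >= 2 → G
game_id=210: attendance >= 15669 → Q
game_id=211: attendance >= 3116 and quarter >= 2 → G
game_id=212: attendance >= 3116 and quarter >= 2 → G
game_id=213: attendance >= 3116 and quarter >= 2 → G

G, G, H, G, G, Q, G, G, Q, G, Q, G, G, G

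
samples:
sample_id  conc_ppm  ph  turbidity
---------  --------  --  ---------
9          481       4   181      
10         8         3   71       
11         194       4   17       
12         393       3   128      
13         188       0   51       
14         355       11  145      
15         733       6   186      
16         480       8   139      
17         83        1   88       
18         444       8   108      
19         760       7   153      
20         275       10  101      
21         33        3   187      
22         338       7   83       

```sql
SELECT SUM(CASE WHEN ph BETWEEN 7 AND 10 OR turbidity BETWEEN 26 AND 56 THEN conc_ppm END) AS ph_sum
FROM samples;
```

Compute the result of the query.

2485

sample_id=9: ✗
sample_id=10: ✗
sample_id=11: ✗
sample_id=12: ✗
sample_id=13: ✓ → 188
sample_id=14: ✗
sample_id=15: ✗
sample_id=16: ✓ → 480
sample_id=17: ✗
sample_id=18: ✓ → 444
sample_id=19: ✓ → 760
sample_id=20: ✓ → 275
sample_id=21: ✗
sample_id=22: ✓ → 338
ph_sum = 188 + 480 + 444 + 760 + 275 + 338 = 2485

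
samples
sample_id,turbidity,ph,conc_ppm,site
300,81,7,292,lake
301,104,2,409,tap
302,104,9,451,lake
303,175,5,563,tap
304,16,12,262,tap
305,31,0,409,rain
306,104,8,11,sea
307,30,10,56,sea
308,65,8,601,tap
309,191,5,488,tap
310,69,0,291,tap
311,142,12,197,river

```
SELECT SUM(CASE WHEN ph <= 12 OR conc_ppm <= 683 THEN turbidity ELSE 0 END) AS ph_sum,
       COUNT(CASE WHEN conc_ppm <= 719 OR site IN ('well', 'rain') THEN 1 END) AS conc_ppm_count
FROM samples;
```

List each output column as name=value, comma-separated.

[ph_sum: ph <= 12 OR conc_ppm <= 683]
sample_id=300: ✓ → 81
sample_id=301: ✓ → 104
sample_id=302: ✓ → 104
sample_id=303: ✓ → 175
sample_id=304: ✓ → 16
sample_id=305: ✓ → 31
sample_id=306: ✓ → 104
sample_id=307: ✓ → 30
sample_id=308: ✓ → 65
sample_id=309: ✓ → 191
sample_id=310: ✓ → 69
sample_id=311: ✓ → 142
ph_sum = 81 + 104 + 104 + 175 + 16 + 31 + 104 + 30 + 65 + 191 + 69 + 142 = 1112
—
[conc_ppm_count: conc_ppm <= 719 OR site IN ('well', 'rain')]
sample_id=300: ✓ → 1
sample_id=301: ✓ → 1
sample_id=302: ✓ → 1
sample_id=303: ✓ → 1
sample_id=304: ✓ → 1
sample_id=305: ✓ → 1
sample_id=306: ✓ → 1
sample_id=307: ✓ → 1
sample_id=308: ✓ → 1
sample_id=309: ✓ → 1
sample_id=310: ✓ → 1
sample_id=311: ✓ → 1
conc_ppm_count = COUNT(1, 1, 1, 1, 1, 1, 1, 1, 1, 1, 1, 1) = 12

ph_sum=1112, conc_ppm_count=12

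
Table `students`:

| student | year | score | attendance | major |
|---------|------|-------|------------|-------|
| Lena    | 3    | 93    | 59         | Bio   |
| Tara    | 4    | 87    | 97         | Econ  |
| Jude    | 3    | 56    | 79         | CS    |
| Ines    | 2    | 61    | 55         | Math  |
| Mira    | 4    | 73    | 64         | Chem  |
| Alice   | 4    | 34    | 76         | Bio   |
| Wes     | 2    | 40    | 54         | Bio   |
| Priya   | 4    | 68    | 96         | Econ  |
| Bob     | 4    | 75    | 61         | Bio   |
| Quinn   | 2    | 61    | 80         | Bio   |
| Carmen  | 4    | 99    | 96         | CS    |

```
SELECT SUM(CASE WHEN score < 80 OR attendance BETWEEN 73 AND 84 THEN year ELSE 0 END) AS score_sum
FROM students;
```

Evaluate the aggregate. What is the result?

student=Lena: ✗
student=Tara: ✗
student=Jude: ✓ → 3
student=Ines: ✓ → 2
student=Mira: ✓ → 4
student=Alice: ✓ → 4
student=Wes: ✓ → 2
student=Priya: ✓ → 4
student=Bob: ✓ → 4
student=Quinn: ✓ → 2
student=Carmen: ✗
score_sum = 3 + 2 + 4 + 4 + 2 + 4 + 4 + 2 = 25

25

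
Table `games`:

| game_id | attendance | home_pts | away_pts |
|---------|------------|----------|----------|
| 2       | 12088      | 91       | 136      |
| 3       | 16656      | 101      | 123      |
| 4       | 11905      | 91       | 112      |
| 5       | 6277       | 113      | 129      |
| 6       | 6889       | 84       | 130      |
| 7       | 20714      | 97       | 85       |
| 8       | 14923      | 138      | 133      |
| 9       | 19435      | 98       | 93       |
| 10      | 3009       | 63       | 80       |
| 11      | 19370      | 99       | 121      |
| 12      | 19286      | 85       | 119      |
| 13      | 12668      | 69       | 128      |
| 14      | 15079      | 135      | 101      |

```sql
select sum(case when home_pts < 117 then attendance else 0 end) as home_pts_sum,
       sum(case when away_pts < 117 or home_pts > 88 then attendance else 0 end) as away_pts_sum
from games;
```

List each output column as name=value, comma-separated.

home_pts_sum=148297, away_pts_sum=139456

[home_pts_sum: home_pts < 117]
game_id=2: ✓ → 12088
game_id=3: ✓ → 16656
game_id=4: ✓ → 11905
game_id=5: ✓ → 6277
game_id=6: ✓ → 6889
game_id=7: ✓ → 20714
game_id=8: ✗
game_id=9: ✓ → 19435
game_id=10: ✓ → 3009
game_id=11: ✓ → 19370
game_id=12: ✓ → 19286
game_id=13: ✓ → 12668
game_id=14: ✗
home_pts_sum = 12088 + 16656 + 11905 + 6277 + 6889 + 20714 + 19435 + 3009 + 19370 + 19286 + 12668 = 148297
—
[away_pts_sum: away_pts < 117 or home_pts > 88]
game_id=2: ✓ → 12088
game_id=3: ✓ → 16656
game_id=4: ✓ → 11905
game_id=5: ✓ → 6277
game_id=6: ✗
game_id=7: ✓ → 20714
game_id=8: ✓ → 14923
game_id=9: ✓ → 19435
game_id=10: ✓ → 3009
game_id=11: ✓ → 19370
game_id=12: ✗
game_id=13: ✗
game_id=14: ✓ → 15079
away_pts_sum = 12088 + 16656 + 11905 + 6277 + 20714 + 14923 + 19435 + 3009 + 19370 + 15079 = 139456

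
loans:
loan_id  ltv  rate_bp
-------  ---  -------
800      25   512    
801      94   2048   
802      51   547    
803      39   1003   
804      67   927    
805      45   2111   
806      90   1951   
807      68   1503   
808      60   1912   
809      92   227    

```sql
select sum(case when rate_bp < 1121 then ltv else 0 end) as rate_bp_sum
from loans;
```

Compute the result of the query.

loan_id=800: ✓ → 25
loan_id=801: ✗
loan_id=802: ✓ → 51
loan_id=803: ✓ → 39
loan_id=804: ✓ → 67
loan_id=805: ✗
loan_id=806: ✗
loan_id=807: ✗
loan_id=808: ✗
loan_id=809: ✓ → 92
rate_bp_sum = 25 + 51 + 39 + 67 + 92 = 274

274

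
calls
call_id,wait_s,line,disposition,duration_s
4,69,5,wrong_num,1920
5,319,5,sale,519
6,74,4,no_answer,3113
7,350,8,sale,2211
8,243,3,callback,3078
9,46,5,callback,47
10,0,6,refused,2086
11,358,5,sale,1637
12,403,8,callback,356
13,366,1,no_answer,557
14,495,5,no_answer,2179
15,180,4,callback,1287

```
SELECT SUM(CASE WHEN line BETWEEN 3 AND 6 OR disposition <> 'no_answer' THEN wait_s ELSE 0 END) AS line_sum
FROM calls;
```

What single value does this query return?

2537

call_id=4: ✓ → 69
call_id=5: ✓ → 319
call_id=6: ✓ → 74
call_id=7: ✓ → 350
call_id=8: ✓ → 243
call_id=9: ✓ → 46
call_id=10: ✓ → 0
call_id=11: ✓ → 358
call_id=12: ✓ → 403
call_id=13: ✗
call_id=14: ✓ → 495
call_id=15: ✓ → 180
line_sum = 69 + 319 + 74 + 350 + 243 + 46 + 358 + 403 + 495 + 180 = 2537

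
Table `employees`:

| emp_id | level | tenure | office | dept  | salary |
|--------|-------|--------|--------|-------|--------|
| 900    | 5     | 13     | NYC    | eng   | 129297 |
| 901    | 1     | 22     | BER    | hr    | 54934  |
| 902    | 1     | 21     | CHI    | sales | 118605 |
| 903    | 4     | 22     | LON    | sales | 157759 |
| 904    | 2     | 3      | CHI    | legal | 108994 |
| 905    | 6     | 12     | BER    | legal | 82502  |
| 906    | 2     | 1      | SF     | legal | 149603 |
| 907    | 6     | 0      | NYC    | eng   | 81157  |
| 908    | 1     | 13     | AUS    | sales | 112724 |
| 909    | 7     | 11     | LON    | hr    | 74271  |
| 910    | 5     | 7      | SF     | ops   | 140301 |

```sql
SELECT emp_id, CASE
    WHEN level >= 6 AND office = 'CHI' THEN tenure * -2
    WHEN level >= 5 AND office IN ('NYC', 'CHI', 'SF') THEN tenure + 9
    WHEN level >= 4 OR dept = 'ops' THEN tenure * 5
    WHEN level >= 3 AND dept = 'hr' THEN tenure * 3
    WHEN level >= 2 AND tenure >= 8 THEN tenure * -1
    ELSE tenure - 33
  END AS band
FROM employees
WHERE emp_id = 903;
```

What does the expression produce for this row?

emp_id = 903: level=4, tenure=22, office=LON, dept=sales, salary=157759.
level >= 6 AND office = 'CHI' → false
level >= 5 AND office IN ('NYC', 'CHI', 'SF') → false
level >= 4 OR dept = 'ops' → true → 110

110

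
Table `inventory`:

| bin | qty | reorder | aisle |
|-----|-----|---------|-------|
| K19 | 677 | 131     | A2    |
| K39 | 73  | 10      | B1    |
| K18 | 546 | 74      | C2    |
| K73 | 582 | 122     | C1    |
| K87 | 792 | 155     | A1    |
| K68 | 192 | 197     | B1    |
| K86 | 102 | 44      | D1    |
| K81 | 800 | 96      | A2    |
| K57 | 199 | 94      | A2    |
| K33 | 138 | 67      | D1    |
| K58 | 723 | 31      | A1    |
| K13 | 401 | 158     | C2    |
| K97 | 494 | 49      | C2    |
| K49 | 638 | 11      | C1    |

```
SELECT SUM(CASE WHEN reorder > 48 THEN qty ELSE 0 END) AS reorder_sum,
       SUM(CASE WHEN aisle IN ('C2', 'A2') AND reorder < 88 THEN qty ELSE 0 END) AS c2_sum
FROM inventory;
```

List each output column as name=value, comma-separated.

[reorder_sum: reorder > 48]
bin=K19: ✓ → 677
bin=K39: ✗
bin=K18: ✓ → 546
bin=K73: ✓ → 582
bin=K87: ✓ → 792
bin=K68: ✓ → 192
bin=K86: ✗
bin=K81: ✓ → 800
bin=K57: ✓ → 199
bin=K33: ✓ → 138
bin=K58: ✗
bin=K13: ✓ → 401
bin=K97: ✓ → 494
bin=K49: ✗
reorder_sum = 677 + 546 + 582 + 792 + 192 + 800 + 199 + 138 + 401 + 494 = 4821
—
[c2_sum: aisle IN ('C2', 'A2') AND reorder < 88]
bin=K19: ✗
bin=K39: ✗
bin=K18: ✓ → 546
bin=K73: ✗
bin=K87: ✗
bin=K68: ✗
bin=K86: ✗
bin=K81: ✗
bin=K57: ✗
bin=K33: ✗
bin=K58: ✗
bin=K13: ✗
bin=K97: ✓ → 494
bin=K49: ✗
c2_sum = 546 + 494 = 1040

reorder_sum=4821, c2_sum=1040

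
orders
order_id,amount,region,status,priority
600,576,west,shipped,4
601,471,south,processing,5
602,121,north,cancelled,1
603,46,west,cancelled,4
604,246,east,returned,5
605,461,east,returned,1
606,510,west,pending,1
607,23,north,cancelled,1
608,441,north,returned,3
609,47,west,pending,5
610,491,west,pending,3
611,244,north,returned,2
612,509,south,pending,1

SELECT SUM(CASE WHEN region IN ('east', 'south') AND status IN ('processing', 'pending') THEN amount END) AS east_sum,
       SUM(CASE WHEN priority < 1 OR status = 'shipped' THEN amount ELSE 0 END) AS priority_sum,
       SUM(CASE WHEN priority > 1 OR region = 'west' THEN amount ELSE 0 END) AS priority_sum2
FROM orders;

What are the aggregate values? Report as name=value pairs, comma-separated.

[east_sum: region IN ('east', 'south') AND status IN ('processing', 'pending')]
order_id=600: ✗
order_id=601: ✓ → 471
order_id=602: ✗
order_id=603: ✗
order_id=604: ✗
order_id=605: ✗
order_id=606: ✗
order_id=607: ✗
order_id=608: ✗
order_id=609: ✗
order_id=610: ✗
order_id=611: ✗
order_id=612: ✓ → 509
east_sum = 471 + 509 = 980
—
[priority_sum: priority < 1 OR status = 'shipped']
order_id=600: ✓ → 576
order_id=601: ✗
order_id=602: ✗
order_id=603: ✗
order_id=604: ✗
order_id=605: ✗
order_id=606: ✗
order_id=607: ✗
order_id=608: ✗
order_id=609: ✗
order_id=610: ✗
order_id=611: ✗
order_id=612: ✗
priority_sum = 576
—
[priority_sum2: priority > 1 OR region = 'west']
order_id=600: ✓ → 576
order_id=601: ✓ → 471
order_id=602: ✗
order_id=603: ✓ → 46
order_id=604: ✓ → 246
order_id=605: ✗
order_id=606: ✓ → 510
order_id=607: ✗
order_id=608: ✓ → 441
order_id=609: ✓ → 47
order_id=610: ✓ → 491
order_id=611: ✓ → 244
order_id=612: ✗
priority_sum2 = 576 + 471 + 46 + 246 + 510 + 441 + 47 + 491 + 244 = 3072

east_sum=980, priority_sum=576, priority_sum2=3072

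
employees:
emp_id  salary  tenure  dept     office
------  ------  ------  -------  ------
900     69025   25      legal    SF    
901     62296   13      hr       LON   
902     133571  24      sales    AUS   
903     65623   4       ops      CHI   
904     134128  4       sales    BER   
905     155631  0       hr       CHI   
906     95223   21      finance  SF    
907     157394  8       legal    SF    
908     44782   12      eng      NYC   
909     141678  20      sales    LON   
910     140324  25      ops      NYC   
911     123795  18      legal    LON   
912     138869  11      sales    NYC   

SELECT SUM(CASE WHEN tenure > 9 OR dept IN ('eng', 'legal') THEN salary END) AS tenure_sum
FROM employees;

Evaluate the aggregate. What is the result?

emp_id=900: ✓ → 69025
emp_id=901: ✓ → 62296
emp_id=902: ✓ → 133571
emp_id=903: ✗
emp_id=904: ✗
emp_id=905: ✗
emp_id=906: ✓ → 95223
emp_id=907: ✓ → 157394
emp_id=908: ✓ → 44782
emp_id=909: ✓ → 141678
emp_id=910: ✓ → 140324
emp_id=911: ✓ → 123795
emp_id=912: ✓ → 138869
tenure_sum = 69025 + 62296 + 133571 + 95223 + 157394 + 44782 + 141678 + 140324 + 123795 + 138869 = 1106957

1106957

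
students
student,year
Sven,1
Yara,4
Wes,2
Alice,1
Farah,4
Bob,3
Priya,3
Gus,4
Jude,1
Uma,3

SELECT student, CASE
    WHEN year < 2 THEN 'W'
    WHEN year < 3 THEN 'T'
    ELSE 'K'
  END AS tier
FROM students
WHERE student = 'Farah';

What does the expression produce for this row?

student = Farah: year=4.
year < 2 → false
year < 3 → false
No prior WHEN matched → ELSE → K

K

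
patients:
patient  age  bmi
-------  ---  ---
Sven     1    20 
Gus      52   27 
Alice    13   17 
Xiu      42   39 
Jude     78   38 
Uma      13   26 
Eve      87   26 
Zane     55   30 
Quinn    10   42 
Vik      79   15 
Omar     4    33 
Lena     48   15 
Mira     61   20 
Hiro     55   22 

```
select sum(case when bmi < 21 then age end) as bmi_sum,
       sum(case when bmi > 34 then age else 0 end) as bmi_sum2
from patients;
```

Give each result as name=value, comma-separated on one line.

[bmi_sum: bmi < 21]
patient=Sven: ✓ → 1
patient=Gus: ✗
patient=Alice: ✓ → 13
patient=Xiu: ✗
patient=Jude: ✗
patient=Uma: ✗
patient=Eve: ✗
patient=Zane: ✗
patient=Quinn: ✗
patient=Vik: ✓ → 79
patient=Omar: ✗
patient=Lena: ✓ → 48
patient=Mira: ✓ → 61
patient=Hiro: ✗
bmi_sum = 1 + 13 + 79 + 48 + 61 = 202
—
[bmi_sum2: bmi > 34]
patient=Sven: ✗
patient=Gus: ✗
patient=Alice: ✗
patient=Xiu: ✓ → 42
patient=Jude: ✓ → 78
patient=Uma: ✗
patient=Eve: ✗
patient=Zane: ✗
patient=Quinn: ✓ → 10
patient=Vik: ✗
patient=Omar: ✗
patient=Lena: ✗
patient=Mira: ✗
patient=Hiro: ✗
bmi_sum2 = 42 + 78 + 10 = 130

bmi_sum=202, bmi_sum2=130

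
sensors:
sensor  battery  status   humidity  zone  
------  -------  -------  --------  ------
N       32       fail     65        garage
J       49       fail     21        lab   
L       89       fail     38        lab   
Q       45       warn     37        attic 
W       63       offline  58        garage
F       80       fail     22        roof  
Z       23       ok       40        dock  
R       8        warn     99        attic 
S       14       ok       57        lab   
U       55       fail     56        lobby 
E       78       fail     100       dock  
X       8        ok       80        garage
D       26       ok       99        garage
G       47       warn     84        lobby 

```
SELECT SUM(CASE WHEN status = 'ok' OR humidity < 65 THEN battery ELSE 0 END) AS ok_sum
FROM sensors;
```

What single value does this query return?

sensor=N: ✗
sensor=J: ✓ → 49
sensor=L: ✓ → 89
sensor=Q: ✓ → 45
sensor=W: ✓ → 63
sensor=F: ✓ → 80
sensor=Z: ✓ → 23
sensor=R: ✗
sensor=S: ✓ → 14
sensor=U: ✓ → 55
sensor=E: ✗
sensor=X: ✓ → 8
sensor=D: ✓ → 26
sensor=G: ✗
ok_sum = 49 + 89 + 45 + 63 + 80 + 23 + 14 + 55 + 8 + 26 = 452

452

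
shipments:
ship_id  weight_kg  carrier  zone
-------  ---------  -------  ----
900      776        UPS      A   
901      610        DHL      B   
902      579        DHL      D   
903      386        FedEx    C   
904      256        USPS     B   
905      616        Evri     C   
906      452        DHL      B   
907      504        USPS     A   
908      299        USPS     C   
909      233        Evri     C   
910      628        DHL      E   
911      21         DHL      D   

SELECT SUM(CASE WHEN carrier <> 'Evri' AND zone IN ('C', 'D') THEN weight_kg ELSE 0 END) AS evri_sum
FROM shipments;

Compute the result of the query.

ship_id=900: ✗
ship_id=901: ✗
ship_id=902: ✓ → 579
ship_id=903: ✓ → 386
ship_id=904: ✗
ship_id=905: ✗
ship_id=906: ✗
ship_id=907: ✗
ship_id=908: ✓ → 299
ship_id=909: ✗
ship_id=910: ✗
ship_id=911: ✓ → 21
evri_sum = 579 + 386 + 299 + 21 = 1285

1285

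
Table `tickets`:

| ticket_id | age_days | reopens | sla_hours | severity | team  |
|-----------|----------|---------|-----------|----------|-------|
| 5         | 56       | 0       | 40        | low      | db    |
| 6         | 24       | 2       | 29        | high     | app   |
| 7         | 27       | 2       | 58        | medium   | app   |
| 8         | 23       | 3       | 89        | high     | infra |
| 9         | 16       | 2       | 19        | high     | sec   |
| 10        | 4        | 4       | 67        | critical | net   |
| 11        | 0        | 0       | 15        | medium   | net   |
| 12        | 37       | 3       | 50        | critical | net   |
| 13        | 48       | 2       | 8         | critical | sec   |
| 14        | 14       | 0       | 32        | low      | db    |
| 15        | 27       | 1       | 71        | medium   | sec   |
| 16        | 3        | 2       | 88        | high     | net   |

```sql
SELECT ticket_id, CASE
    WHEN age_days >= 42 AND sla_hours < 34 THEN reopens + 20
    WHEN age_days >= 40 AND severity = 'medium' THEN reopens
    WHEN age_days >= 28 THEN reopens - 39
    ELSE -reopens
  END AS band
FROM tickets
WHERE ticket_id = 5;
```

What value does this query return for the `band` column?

-39

ticket_id = 5: age_days=56, reopens=0, sla_hours=40, severity=low, team=db.
age_days >= 42 AND sla_hours < 34 → false
age_days >= 40 AND severity = 'medium' → false
age_days >= 28 → true → -39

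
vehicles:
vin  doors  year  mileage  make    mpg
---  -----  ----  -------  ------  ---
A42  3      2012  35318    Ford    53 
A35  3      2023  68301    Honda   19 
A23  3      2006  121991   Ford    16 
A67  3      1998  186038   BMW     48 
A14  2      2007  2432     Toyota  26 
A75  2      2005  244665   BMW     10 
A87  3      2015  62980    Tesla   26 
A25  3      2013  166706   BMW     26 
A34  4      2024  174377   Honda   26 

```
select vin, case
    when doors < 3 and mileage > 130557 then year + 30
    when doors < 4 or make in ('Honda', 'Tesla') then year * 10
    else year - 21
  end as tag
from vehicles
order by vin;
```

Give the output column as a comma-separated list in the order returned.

20070, 20060, 20130, 20240, 20230, 20120, 19980, 2035, 20150

vin=A14: doors < 4 or make in ('Honda', 'Tesla') → 20070
vin=A23: doors < 4 or make in ('Honda', 'Tesla') → 20060
vin=A25: doors < 4 or make in ('Honda', 'Tesla') → 20130
vin=A34: doors < 4 or make in ('Honda', 'Tesla') → 20240
vin=A35: doors < 4 or make in ('Honda', 'Tesla') → 20230
vin=A42: doors < 4 or make in ('Honda', 'Tesla') → 20120
vin=A67: doors < 4 or make in ('Honda', 'Tesla') → 19980
vin=A75: doors < 3 and mileage > 130557 → 2035
vin=A87: doors < 4 or make in ('Honda', 'Tesla') → 20150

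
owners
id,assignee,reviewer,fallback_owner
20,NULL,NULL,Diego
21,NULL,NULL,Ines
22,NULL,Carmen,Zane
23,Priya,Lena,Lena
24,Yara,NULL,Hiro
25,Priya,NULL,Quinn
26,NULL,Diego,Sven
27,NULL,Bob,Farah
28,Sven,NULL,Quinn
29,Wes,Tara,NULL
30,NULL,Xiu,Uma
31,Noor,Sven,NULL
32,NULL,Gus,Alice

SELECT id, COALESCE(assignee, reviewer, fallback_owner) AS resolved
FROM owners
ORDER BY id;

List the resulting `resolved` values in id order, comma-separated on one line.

Diego, Ines, Carmen, Priya, Yara, Priya, Diego, Bob, Sven, Wes, Xiu, Noor, Gus

id=20: assignee=NULL, reviewer=NULL, fallback_owner=Diego → Diego
id=21: assignee=NULL, reviewer=NULL, fallback_owner=Ines → Ines
id=22: assignee=NULL, reviewer=Carmen → Carmen
id=23: assignee=Priya → Priya
id=24: assignee=Yara → Yara
id=25: assignee=Priya → Priya
id=26: assignee=NULL, reviewer=Diego → Diego
id=27: assignee=NULL, reviewer=Bob → Bob
id=28: assignee=Sven → Sven
id=29: assignee=Wes → Wes
id=30: assignee=NULL, reviewer=Xiu → Xiu
id=31: assignee=Noor → Noor
id=32: assignee=NULL, reviewer=Gus → Gus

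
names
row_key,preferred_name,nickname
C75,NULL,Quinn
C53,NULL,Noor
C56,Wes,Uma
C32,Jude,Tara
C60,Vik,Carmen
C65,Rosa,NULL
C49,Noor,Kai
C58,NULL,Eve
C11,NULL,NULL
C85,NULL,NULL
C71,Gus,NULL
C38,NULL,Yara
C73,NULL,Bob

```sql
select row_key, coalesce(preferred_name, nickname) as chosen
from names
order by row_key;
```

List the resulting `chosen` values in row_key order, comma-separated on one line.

row_key=C11: preferred_name=NULL, nickname=NULL (all NULL) → NULL
row_key=C32: preferred_name=Jude → Jude
row_key=C38: preferred_name=NULL, nickname=Yara → Yara
row_key=C49: preferred_name=Noor → Noor
row_key=C53: preferred_name=NULL, nickname=Noor → Noor
row_key=C56: preferred_name=Wes → Wes
row_key=C58: preferred_name=NULL, nickname=Eve → Eve
row_key=C60: preferred_name=Vik → Vik
row_key=C65: preferred_name=Rosa → Rosa
row_key=C71: preferred_name=Gus → Gus
row_key=C73: preferred_name=NULL, nickname=Bob → Bob
row_key=C75: preferred_name=NULL, nickname=Quinn → Quinn
row_key=C85: preferred_name=NULL, nickname=NULL (all NULL) → NULL

NULL, Jude, Yara, Noor, Noor, Wes, Eve, Vik, Rosa, Gus, Bob, Quinn, NULL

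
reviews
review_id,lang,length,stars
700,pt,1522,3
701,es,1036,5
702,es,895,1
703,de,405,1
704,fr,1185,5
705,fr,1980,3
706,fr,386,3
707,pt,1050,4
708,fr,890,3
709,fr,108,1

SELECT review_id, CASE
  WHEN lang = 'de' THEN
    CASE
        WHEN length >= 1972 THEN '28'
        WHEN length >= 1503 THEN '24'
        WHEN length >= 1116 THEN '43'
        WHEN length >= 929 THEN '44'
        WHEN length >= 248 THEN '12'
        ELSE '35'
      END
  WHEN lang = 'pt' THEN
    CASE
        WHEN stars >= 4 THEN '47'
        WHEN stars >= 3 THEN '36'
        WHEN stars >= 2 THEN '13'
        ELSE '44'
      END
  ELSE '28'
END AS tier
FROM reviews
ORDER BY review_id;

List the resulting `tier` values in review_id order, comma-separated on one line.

review_id=700: lang='pt' → inner[stars >= 3] → 36
review_id=701: lang='es' → outer ELSE → 28
review_id=702: lang='es' → outer ELSE → 28
review_id=703: lang='de' → inner[length >= 248] → 12
review_id=704: lang='fr' → outer ELSE → 28
review_id=705: lang='fr' → outer ELSE → 28
review_id=706: lang='fr' → outer ELSE → 28
review_id=707: lang='pt' → inner[stars >= 4] → 47
review_id=708: lang='fr' → outer ELSE → 28
review_id=709: lang='fr' → outer ELSE → 28

36, 28, 28, 12, 28, 28, 28, 47, 28, 28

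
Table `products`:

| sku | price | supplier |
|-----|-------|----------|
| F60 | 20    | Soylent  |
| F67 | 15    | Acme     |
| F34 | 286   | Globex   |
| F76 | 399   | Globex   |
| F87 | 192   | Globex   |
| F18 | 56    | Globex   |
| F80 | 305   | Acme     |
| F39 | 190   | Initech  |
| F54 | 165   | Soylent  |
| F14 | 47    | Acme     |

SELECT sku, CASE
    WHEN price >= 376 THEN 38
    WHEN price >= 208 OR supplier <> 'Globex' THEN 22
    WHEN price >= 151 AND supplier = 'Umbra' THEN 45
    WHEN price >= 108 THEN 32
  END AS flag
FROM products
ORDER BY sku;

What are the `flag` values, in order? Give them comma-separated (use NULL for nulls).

22, NULL, 22, 22, 22, 22, 22, 38, 22, 32

sku=F14: price >= 208 OR supplier <> 'Globex' → 22
sku=F18: (no match → NULL) → NULL
sku=F34: price >= 208 OR supplier <> 'Globex' → 22
sku=F39: price >= 208 OR supplier <> 'Globex' → 22
sku=F54: price >= 208 OR supplier <> 'Globex' → 22
sku=F60: price >= 208 OR supplier <> 'Globex' → 22
sku=F67: price >= 208 OR supplier <> 'Globex' → 22
sku=F76: price >= 376 → 38
sku=F80: price >= 208 OR supplier <> 'Globex' → 22
sku=F87: price >= 108 → 32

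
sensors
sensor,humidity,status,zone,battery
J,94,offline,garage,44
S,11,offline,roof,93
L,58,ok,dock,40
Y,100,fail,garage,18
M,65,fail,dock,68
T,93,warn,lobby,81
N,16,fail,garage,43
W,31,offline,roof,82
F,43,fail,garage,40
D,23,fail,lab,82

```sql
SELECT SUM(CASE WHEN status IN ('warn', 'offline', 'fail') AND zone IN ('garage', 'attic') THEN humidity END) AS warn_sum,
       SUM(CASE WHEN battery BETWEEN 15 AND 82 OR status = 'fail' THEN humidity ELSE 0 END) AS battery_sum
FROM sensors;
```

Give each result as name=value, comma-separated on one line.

warn_sum=253, battery_sum=523

[warn_sum: status IN ('warn', 'offline', 'fail') AND zone IN ('garage', 'attic')]
sensor=J: ✓ → 94
sensor=S: ✗
sensor=L: ✗
sensor=Y: ✓ → 100
sensor=M: ✗
sensor=T: ✗
sensor=N: ✓ → 16
sensor=W: ✗
sensor=F: ✓ → 43
sensor=D: ✗
warn_sum = 94 + 100 + 16 + 43 = 253
—
[battery_sum: battery BETWEEN 15 AND 82 OR status = 'fail']
sensor=J: ✓ → 94
sensor=S: ✗
sensor=L: ✓ → 58
sensor=Y: ✓ → 100
sensor=M: ✓ → 65
sensor=T: ✓ → 93
sensor=N: ✓ → 16
sensor=W: ✓ → 31
sensor=F: ✓ → 43
sensor=D: ✓ → 23
battery_sum = 94 + 58 + 100 + 65 + 93 + 16 + 31 + 43 + 23 = 523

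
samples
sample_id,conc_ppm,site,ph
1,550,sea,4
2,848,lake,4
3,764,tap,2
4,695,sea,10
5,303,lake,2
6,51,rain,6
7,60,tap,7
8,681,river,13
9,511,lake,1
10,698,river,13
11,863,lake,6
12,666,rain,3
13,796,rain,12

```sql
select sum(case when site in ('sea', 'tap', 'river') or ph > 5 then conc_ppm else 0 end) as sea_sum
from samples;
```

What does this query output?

sample_id=1: ✓ → 550
sample_id=2: ✗
sample_id=3: ✓ → 764
sample_id=4: ✓ → 695
sample_id=5: ✗
sample_id=6: ✓ → 51
sample_id=7: ✓ → 60
sample_id=8: ✓ → 681
sample_id=9: ✗
sample_id=10: ✓ → 698
sample_id=11: ✓ → 863
sample_id=12: ✗
sample_id=13: ✓ → 796
sea_sum = 550 + 764 + 695 + 51 + 60 + 681 + 698 + 863 + 796 = 5158

5158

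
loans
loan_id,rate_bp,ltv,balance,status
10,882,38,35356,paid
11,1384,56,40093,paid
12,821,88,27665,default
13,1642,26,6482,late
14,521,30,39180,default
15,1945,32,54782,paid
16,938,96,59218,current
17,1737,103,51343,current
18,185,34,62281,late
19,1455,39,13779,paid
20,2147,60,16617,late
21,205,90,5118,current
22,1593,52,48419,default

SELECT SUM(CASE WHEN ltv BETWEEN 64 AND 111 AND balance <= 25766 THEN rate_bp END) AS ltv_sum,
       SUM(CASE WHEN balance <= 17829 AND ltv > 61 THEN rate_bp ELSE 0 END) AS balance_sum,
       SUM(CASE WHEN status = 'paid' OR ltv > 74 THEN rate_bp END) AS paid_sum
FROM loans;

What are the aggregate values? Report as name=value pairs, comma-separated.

[ltv_sum: ltv BETWEEN 64 AND 111 AND balance <= 25766]
loan_id=10: ✗
loan_id=11: ✗
loan_id=12: ✗
loan_id=13: ✗
loan_id=14: ✗
loan_id=15: ✗
loan_id=16: ✗
loan_id=17: ✗
loan_id=18: ✗
loan_id=19: ✗
loan_id=20: ✗
loan_id=21: ✓ → 205
loan_id=22: ✗
ltv_sum = 205
—
[balance_sum: balance <= 17829 AND ltv > 61]
loan_id=10: ✗
loan_id=11: ✗
loan_id=12: ✗
loan_id=13: ✗
loan_id=14: ✗
loan_id=15: ✗
loan_id=16: ✗
loan_id=17: ✗
loan_id=18: ✗
loan_id=19: ✗
loan_id=20: ✗
loan_id=21: ✓ → 205
loan_id=22: ✗
balance_sum = 205
—
[paid_sum: status = 'paid' OR ltv > 74]
loan_id=10: ✓ → 882
loan_id=11: ✓ → 1384
loan_id=12: ✓ → 821
loan_id=13: ✗
loan_id=14: ✗
loan_id=15: ✓ → 1945
loan_id=16: ✓ → 938
loan_id=17: ✓ → 1737
loan_id=18: ✗
loan_id=19: ✓ → 1455
loan_id=20: ✗
loan_id=21: ✓ → 205
loan_id=22: ✗
paid_sum = 882 + 1384 + 821 + 1945 + 938 + 1737 + 1455 + 205 = 9367

ltv_sum=205, balance_sum=205, paid_sum=9367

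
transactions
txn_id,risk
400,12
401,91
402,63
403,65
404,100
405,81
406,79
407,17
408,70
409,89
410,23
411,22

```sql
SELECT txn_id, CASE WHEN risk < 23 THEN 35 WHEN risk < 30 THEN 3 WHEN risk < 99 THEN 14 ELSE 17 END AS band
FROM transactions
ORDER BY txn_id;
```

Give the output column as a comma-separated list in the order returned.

35, 14, 14, 14, 17, 14, 14, 35, 14, 14, 3, 35

txn_id=400: risk < 23 → 35
txn_id=401: risk < 99 → 14
txn_id=402: risk < 99 → 14
txn_id=403: risk < 99 → 14
txn_id=404: ELSE → 17
txn_id=405: risk < 99 → 14
txn_id=406: risk < 99 → 14
txn_id=407: risk < 23 → 35
txn_id=408: risk < 99 → 14
txn_id=409: risk < 99 → 14
txn_id=410: risk < 30 → 3
txn_id=411: risk < 23 → 35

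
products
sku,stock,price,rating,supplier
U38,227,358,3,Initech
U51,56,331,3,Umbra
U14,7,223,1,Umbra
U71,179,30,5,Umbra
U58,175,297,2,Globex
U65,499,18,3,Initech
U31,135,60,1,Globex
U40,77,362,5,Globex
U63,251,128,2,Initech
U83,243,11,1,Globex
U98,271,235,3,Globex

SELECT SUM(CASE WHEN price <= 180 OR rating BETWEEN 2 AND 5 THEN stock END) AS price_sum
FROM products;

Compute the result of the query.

sku=U38: ✓ → 227
sku=U51: ✓ → 56
sku=U14: ✗
sku=U71: ✓ → 179
sku=U58: ✓ → 175
sku=U65: ✓ → 499
sku=U31: ✓ → 135
sku=U40: ✓ → 77
sku=U63: ✓ → 251
sku=U83: ✓ → 243
sku=U98: ✓ → 271
price_sum = 227 + 56 + 179 + 175 + 499 + 135 + 77 + 251 + 243 + 271 = 2113

2113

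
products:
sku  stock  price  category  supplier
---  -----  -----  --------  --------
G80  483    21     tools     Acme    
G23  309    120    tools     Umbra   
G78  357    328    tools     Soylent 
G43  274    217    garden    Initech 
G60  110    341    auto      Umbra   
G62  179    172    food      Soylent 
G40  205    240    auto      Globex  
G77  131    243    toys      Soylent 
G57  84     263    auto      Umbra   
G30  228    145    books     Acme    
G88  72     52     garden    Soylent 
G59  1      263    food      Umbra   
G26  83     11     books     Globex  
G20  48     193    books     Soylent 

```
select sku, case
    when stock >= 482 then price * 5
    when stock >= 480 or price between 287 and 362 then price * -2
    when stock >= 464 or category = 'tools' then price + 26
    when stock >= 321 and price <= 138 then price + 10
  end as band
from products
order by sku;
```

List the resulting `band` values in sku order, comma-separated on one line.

sku=G20: (no match → NULL) → NULL
sku=G23: stock >= 464 or category = 'tools' → 146
sku=G26: (no match → NULL) → NULL
sku=G30: (no match → NULL) → NULL
sku=G40: (no match → NULL) → NULL
sku=G43: (no match → NULL) → NULL
sku=G57: (no match → NULL) → NULL
sku=G59: (no match → NULL) → NULL
sku=G60: stock >= 480 or price between 287 and 362 → -682
sku=G62: (no match → NULL) → NULL
sku=G77: (no match → NULL) → NULL
sku=G78: stock >= 480 or price between 287 and 362 → -656
sku=G80: stock >= 482 → 105
sku=G88: (no match → NULL) → NULL

NULL, 146, NULL, NULL, NULL, NULL, NULL, NULL, -682, NULL, NULL, -656, 105, NULL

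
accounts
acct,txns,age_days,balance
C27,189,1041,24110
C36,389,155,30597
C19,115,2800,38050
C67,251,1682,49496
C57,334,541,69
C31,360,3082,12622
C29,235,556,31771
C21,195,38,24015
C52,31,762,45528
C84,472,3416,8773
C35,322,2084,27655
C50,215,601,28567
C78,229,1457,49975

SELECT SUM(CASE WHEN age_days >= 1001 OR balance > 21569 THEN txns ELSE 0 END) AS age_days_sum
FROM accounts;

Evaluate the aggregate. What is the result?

3003

acct=C27: ✓ → 189
acct=C36: ✓ → 389
acct=C19: ✓ → 115
acct=C67: ✓ → 251
acct=C57: ✗
acct=C31: ✓ → 360
acct=C29: ✓ → 235
acct=C21: ✓ → 195
acct=C52: ✓ → 31
acct=C84: ✓ → 472
acct=C35: ✓ → 322
acct=C50: ✓ → 215
acct=C78: ✓ → 229
age_days_sum = 189 + 389 + 115 + 251 + 360 + 235 + 195 + 31 + 472 + 322 + 215 + 229 = 3003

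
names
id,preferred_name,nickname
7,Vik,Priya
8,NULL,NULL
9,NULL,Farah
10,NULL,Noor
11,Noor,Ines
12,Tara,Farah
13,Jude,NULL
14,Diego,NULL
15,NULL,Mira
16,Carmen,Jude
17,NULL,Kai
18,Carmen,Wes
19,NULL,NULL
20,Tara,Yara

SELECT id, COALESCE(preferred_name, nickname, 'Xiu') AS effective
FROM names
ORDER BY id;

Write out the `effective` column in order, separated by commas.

Vik, Xiu, Farah, Noor, Noor, Tara, Jude, Diego, Mira, Carmen, Kai, Carmen, Xiu, Tara

id=7: preferred_name=Vik → Vik
id=8: preferred_name=NULL, nickname=NULL, → literal Xiu → Xiu
id=9: preferred_name=NULL, nickname=Farah → Farah
id=10: preferred_name=NULL, nickname=Noor → Noor
id=11: preferred_name=Noor → Noor
id=12: preferred_name=Tara → Tara
id=13: preferred_name=Jude → Jude
id=14: preferred_name=Diego → Diego
id=15: preferred_name=NULL, nickname=Mira → Mira
id=16: preferred_name=Carmen → Carmen
id=17: preferred_name=NULL, nickname=Kai → Kai
id=18: preferred_name=Carmen → Carmen
id=19: preferred_name=NULL, nickname=NULL, → literal Xiu → Xiu
id=20: preferred_name=Tara → Tara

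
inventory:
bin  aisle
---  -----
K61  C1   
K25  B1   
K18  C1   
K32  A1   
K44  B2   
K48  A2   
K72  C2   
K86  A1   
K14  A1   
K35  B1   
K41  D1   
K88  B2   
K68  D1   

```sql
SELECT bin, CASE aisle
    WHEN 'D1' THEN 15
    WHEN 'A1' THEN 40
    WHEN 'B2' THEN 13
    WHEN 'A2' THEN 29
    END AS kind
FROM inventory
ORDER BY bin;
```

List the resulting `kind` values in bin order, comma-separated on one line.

40, NULL, NULL, 40, NULL, 15, 13, 29, NULL, 15, NULL, 40, 13

bin=K14: aisle='A1' → 40
bin=K18: (no match → NULL) → NULL
bin=K25: (no match → NULL) → NULL
bin=K32: aisle='A1' → 40
bin=K35: (no match → NULL) → NULL
bin=K41: aisle='D1' → 15
bin=K44: aisle='B2' → 13
bin=K48: aisle='A2' → 29
bin=K61: (no match → NULL) → NULL
bin=K68: aisle='D1' → 15
bin=K72: (no match → NULL) → NULL
bin=K86: aisle='A1' → 40
bin=K88: aisle='B2' → 13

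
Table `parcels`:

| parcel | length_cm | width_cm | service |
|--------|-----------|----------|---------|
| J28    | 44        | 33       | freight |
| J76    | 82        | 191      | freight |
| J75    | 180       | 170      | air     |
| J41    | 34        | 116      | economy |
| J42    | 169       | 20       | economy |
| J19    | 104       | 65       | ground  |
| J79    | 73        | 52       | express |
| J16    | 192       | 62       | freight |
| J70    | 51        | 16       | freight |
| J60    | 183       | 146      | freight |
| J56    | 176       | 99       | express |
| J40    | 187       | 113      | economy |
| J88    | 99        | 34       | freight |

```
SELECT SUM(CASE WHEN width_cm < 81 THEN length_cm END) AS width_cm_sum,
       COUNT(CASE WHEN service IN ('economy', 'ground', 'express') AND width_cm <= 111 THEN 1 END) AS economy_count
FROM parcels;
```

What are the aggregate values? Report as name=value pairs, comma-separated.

width_cm_sum=732, economy_count=4

[width_cm_sum: width_cm < 81]
parcel=J28: ✓ → 44
parcel=J76: ✗
parcel=J75: ✗
parcel=J41: ✗
parcel=J42: ✓ → 169
parcel=J19: ✓ → 104
parcel=J79: ✓ → 73
parcel=J16: ✓ → 192
parcel=J70: ✓ → 51
parcel=J60: ✗
parcel=J56: ✗
parcel=J40: ✗
parcel=J88: ✓ → 99
width_cm_sum = 44 + 169 + 104 + 73 + 192 + 51 + 99 = 732
—
[economy_count: service IN ('economy', 'ground', 'express') AND width_cm <= 111]
parcel=J28: ✗
parcel=J76: ✗
parcel=J75: ✗
parcel=J41: ✗
parcel=J42: ✓ → 1
parcel=J19: ✓ → 1
parcel=J79: ✓ → 1
parcel=J16: ✗
parcel=J70: ✗
parcel=J60: ✗
parcel=J56: ✓ → 1
parcel=J40: ✗
parcel=J88: ✗
economy_count = COUNT(1, 1, 1, 1) = 4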